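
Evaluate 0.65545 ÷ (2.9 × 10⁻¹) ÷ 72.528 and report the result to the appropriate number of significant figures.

0.031

0.65545 ÷ (2.9 × 10⁻¹) ÷ 72.528 = 0.0311627566429…
Multiplication/division keeps the fewest significant figures: 0.65545 → 5 s.f., 2.9 × 10⁻¹ → 2 s.f., 72.528 → 5 s.f.; limit is 2.
Rounded to 2 significant figures: 0.031.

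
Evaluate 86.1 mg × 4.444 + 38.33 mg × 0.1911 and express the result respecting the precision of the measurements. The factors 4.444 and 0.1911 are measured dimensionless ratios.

3.90 × 10² mg

86.1 × 4.444 = 382.6284 → 383 mg (3 s.f., last digit at the 10^0 place).
38.33 × 0.1911 = 7.324863 → 7.325 mg (4 s.f., last digit at the 10^-3 place).
Sum: 389.953263 mg; keep the coarser place, 10^0.
Result: 3.90 × 10² mg.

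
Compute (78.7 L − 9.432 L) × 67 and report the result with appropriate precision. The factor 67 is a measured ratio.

4.6 × 10³ L

78.7 L − 9.432 L = 69.268 L; the difference is limited to 1 decimal place (3 s.f.).
Carrying full precision, 69.268 × 67 = 4640.956 L; 67 has 2 s.f., so the result keeps min(3, 2) = 2 s.f.
Rounded to 2 significant figures: 4.6 × 10³ L.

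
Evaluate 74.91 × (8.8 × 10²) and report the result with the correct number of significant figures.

74.91 × (8.8 × 10²) = 65920.8
Multiplication/division keeps the fewest significant figures: 74.91 → 4 s.f., 8.8 × 10² → 2 s.f.; limit is 2.
Rounded to 2 significant figures: 6.6 × 10⁴.

6.6 × 10⁴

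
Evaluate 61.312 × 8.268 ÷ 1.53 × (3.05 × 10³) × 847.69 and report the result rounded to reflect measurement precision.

8.57 × 10⁸

61.312 × 8.268 ÷ 1.53 × (3.05 × 10³) × 847.69 = 856626330.694…
Multiplication/division keeps the fewest significant figures: 61.312 → 5 s.f., 8.268 → 4 s.f., 1.53 → 3 s.f., 3.05 × 10³ → 3 s.f., 847.69 → 5 s.f.; limit is 3.
Rounded to 3 significant figures: 8.57 × 10⁸.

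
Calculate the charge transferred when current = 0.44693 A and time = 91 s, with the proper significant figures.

charge transferred = 0.44693 A × 91 s = 40.67063 C.
0.44693 has 5 significant figures; 91 has 2.
Division/multiplication keeps the fewest: 2 significant figures.
Rounded: 41 C.

41 C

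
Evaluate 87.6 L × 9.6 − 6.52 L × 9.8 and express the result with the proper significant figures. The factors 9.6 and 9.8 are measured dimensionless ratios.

87.6 × 9.6 = 840.96 → 8.4 × 10^2 L (2 s.f., last digit at the 10^1 place).
6.52 × 9.8 = 63.896 → 64 L (2 s.f., last digit at the 10^0 place).
Difference: 777.064 L; keep the coarser place, 10^1.
Result: 7.8 × 10^2 L.

7.8 × 10^2 L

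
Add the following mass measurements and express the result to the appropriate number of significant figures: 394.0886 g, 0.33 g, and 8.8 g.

403.2 g

394.0886 g + 0.33 g + 8.8 g = 403.2186 g.
Addition/subtraction keeps the fewest decimal places: 394.0886 → 4 decimal places, 0.33 → 2 decimal places, 8.8 → 1 decimal place; limit is 1.
Rounded to 1 decimal place: 403.2 g.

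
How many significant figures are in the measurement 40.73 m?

40.73: zeros between nonzero digits are significant.

4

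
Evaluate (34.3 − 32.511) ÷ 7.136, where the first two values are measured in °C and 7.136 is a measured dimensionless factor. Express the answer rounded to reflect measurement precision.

2.5 × 10^-1 °C

34.3 °C − 32.511 °C = 1.789 °C; the difference is limited to 1 decimal place (2 s.f.).
Carrying full precision, 1.789 ÷ 7.136 = 0.250700672646… °C; 7.136 has 4 s.f., so the result keeps min(2, 4) = 2 s.f.
Rounded to 2 significant figures: 2.5 × 10^-1 °C.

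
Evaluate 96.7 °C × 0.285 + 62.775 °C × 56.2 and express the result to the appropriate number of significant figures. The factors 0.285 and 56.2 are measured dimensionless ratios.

96.7 × 0.285 = 27.5595 → 27.6 °C (3 s.f., last digit at the 10^-1 place).
62.775 × 56.2 = 3527.955 → 3.53 × 10³ °C (3 s.f., last digit at the 10^1 place).
Sum: 3555.5145 °C; keep the coarser place, 10^1.
Result: 3.56 × 10³ °C.

3.56 × 10³ °C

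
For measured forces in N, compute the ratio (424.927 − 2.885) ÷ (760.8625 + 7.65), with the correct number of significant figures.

5.4917 × 10⁻¹

424.927 − 2.885 = 422.042, limited to 3 d.p. → 6 s.f.; 760.8625 + 7.65 = 768.5125, limited to 2 d.p. → 5 s.f.
Carrying full precision, 422.042 ÷ 768.5125 = 0.549167385046…; keep min(6, 5) = 5 s.f.
Rounded to 5 significant figures: 5.4917 × 10⁻¹.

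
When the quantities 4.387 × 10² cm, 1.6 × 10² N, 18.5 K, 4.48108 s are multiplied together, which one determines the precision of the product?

4.387 × 10² cm → 4 s.f.; 1.6 × 10² N → 2 s.f.; 18.5 K → 3 s.f.; 4.48108 s → 6 s.f.
The fewest is 2 significant figures, from 1.6 × 10² N.

1.6 × 10² N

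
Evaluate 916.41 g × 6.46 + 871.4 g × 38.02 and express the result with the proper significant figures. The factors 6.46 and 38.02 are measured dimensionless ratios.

3.905 × 10⁴ g

916.41 × 6.46 = 5920.0086 → 5.92 × 10³ g (3 s.f., last digit at the 10^1 place).
871.4 × 38.02 = 33130.628 → 3.313 × 10⁴ g (4 s.f., last digit at the 10^1 place).
Sum: 39050.6366 g; keep the coarser place, 10^1.
Result: 3.905 × 10⁴ g.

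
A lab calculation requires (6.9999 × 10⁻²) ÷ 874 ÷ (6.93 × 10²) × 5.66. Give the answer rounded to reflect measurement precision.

6.54 × 10⁻⁷

(6.9999 × 10⁻²) ÷ 874 ÷ (6.93 × 10²) × 5.66 = 6.54129295571 × 10^-7…
Multiplication/division keeps the fewest significant figures: 6.9999 × 10⁻² → 5 s.f., 874 → 3 s.f., 6.93 × 10² → 3 s.f., 5.66 → 3 s.f.; limit is 3.
Rounded to 3 significant figures: 6.54 × 10⁻⁷.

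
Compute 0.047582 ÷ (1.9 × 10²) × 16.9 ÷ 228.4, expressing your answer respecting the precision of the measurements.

0.047582 ÷ (1.9 × 10²) × 16.9 ÷ 228.4 = 0.0000185301825053…
Multiplication/division keeps the fewest significant figures: 0.047582 → 5 s.f., 1.9 × 10² → 2 s.f., 16.9 → 3 s.f., 228.4 → 4 s.f.; limit is 2.
Rounded to 2 significant figures: 1.9 × 10⁻⁵.

1.9 × 10⁻⁵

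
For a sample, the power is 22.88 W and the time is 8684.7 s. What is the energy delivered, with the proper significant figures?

1.987 × 10^5 J

energy delivered = 22.88 W × 8684.7 s = 198705.936 J.
22.88 has 4 significant figures; 8684.7 has 5.
Division/multiplication keeps the fewest: 4 significant figures.
Rounded: 1.987 × 10^5 J.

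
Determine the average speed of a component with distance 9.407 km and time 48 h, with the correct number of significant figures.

average speed = 9.407 km ÷ 48 h = 0.195979166667… km/h.
9.407 has 4 significant figures; 48 has 2.
Division/multiplication keeps the fewest: 2 significant figures.
Rounded: 0.20 km/h.

0.20 km/h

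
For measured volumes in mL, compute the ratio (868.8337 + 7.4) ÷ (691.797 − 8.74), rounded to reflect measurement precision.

868.8337 + 7.4 = 876.2337, limited to 1 d.p. → 4 s.f.; 691.797 − 8.74 = 683.057, limited to 2 d.p. → 5 s.f.
Carrying full precision, 876.2337 ÷ 683.057 = 1.28281197616…; keep min(4, 5) = 4 s.f.
Rounded to 4 significant figures: 1.283.

1.283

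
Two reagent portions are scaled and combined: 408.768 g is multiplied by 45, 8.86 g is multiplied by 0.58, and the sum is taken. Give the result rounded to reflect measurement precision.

1.8 × 10⁴ g

408.768 × 45 = 18394.56 → 1.8 × 10⁴ g (2 s.f., last digit at the 10^3 place).
8.86 × 0.58 = 5.1388 → 5.1 g (2 s.f., last digit at the 10^-1 place).
Sum: 18399.6988 g; keep the coarser place, 10^3.
Result: 1.8 × 10⁴ g.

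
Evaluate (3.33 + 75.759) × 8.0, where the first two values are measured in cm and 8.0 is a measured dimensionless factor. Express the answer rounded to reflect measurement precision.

6.3 × 10² cm

3.33 cm + 75.759 cm = 79.089 cm; the sum is limited to 2 decimal places (4 s.f.).
Carrying full precision, 79.089 × 8.0 = 632.712 cm; 8.0 has 2 s.f., so the result keeps min(4, 2) = 2 s.f.
Rounded to 2 significant figures: 6.3 × 10² cm.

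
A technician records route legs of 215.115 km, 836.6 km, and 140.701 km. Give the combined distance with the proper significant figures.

1192.4 km

215.115 km + 836.6 km + 140.701 km = 1192.416 km.
Addition/subtraction keeps the fewest decimal places: 215.115 → 3 decimal places, 836.6 → 1 decimal place, 140.701 → 3 decimal places; limit is 1.
Rounded to 1 decimal place: 1192.4 km.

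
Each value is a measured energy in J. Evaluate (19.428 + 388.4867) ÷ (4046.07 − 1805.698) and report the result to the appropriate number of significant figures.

19.428 + 388.4867 = 407.9147, limited to 3 d.p. → 6 s.f.; 4046.07 − 1805.698 = 2240.372, limited to 2 d.p. → 6 s.f.
Carrying full precision, 407.9147 ÷ 2240.372 = 0.182074539407…; keep min(6, 6) = 6 s.f.
Rounded to 6 significant figures: 0.182075.

0.182075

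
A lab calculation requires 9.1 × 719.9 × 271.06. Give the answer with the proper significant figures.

9.1 × 719.9 × 271.06 = 1775738.4554
Multiplication/division keeps the fewest significant figures: 9.1 → 2 s.f., 719.9 → 4 s.f., 271.06 → 5 s.f.; limit is 2.
Rounded to 2 significant figures: 1.8 × 10⁶.

1.8 × 10⁶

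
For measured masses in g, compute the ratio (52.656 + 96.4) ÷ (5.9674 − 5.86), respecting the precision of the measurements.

52.656 + 96.4 = 149.056, limited to 1 d.p. → 4 s.f.; 5.9674 − 5.86 = 0.1074, limited to 2 d.p. → 2 s.f.
Carrying full precision, 149.056 ÷ 0.1074 = 1387.858473…; keep min(4, 2) = 2 s.f.
Rounded to 2 significant figures: 1.4 × 10³.

1.4 × 10³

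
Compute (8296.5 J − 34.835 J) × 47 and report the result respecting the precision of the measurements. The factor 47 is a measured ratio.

3.9 × 10^5 J

8296.5 J − 34.835 J = 8261.665 J; the difference is limited to 1 decimal place (5 s.f.).
Carrying full precision, 8261.665 × 47 = 388298.255 J; 47 has 2 s.f., so the result keeps min(5, 2) = 2 s.f.
Rounded to 2 significant figures: 3.9 × 10^5 J.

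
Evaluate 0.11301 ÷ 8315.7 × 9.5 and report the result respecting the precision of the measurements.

1.3 × 10⁻⁴

0.11301 ÷ 8315.7 × 9.5 = 0.000129104585303…
Multiplication/division keeps the fewest significant figures: 0.11301 → 5 s.f., 8315.7 → 5 s.f., 9.5 → 2 s.f.; limit is 2.
Rounded to 2 significant figures: 1.3 × 10⁻⁴.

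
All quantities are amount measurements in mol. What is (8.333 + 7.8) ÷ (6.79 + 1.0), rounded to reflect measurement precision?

2.1

8.333 + 7.8 = 16.133, limited to 1 d.p. → 3 s.f.; 6.79 + 1.0 = 7.79, limited to 1 d.p. → 2 s.f.
Carrying full precision, 16.133 ÷ 7.79 = 2.07098844673…; keep min(3, 2) = 2 s.f.
Rounded to 2 significant figures: 2.1.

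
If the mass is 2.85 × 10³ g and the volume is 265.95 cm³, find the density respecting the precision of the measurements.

10.7 g/cm³

density = 2.85 × 10³ g ÷ 265.95 cm³ = 10.7163000564… g/cm³.
2.85 × 10³ has 3 significant figures; 265.95 has 5.
Division/multiplication keeps the fewest: 3 significant figures.
Rounded: 10.7 g/cm³.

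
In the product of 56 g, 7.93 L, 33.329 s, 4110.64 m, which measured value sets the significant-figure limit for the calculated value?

56 g

56 g → 2 s.f.; 7.93 L → 3 s.f.; 33.329 s → 5 s.f.; 4110.64 m → 6 s.f.
The fewest is 2 significant figures, from 56 g.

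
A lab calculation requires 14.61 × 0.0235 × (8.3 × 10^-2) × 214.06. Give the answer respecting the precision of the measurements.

6.1

14.61 × 0.0235 × (8.3 × 10^-2) × 214.06 = 6.1000260783
Multiplication/division keeps the fewest significant figures: 14.61 → 4 s.f., 0.0235 → 3 s.f., 8.3 × 10^-2 → 2 s.f., 214.06 → 5 s.f.; limit is 2.
Rounded to 2 significant figures: 6.1.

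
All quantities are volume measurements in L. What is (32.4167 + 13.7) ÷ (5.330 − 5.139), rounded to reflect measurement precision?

32.4167 + 13.7 = 46.1167, limited to 1 d.p. → 3 s.f.; 5.330 − 5.139 = 0.191, limited to 3 d.p. → 3 s.f.
Carrying full precision, 46.1167 ÷ 0.191 = 241.448691099…; keep min(3, 3) = 3 s.f.
Rounded to 3 significant figures: 241.

241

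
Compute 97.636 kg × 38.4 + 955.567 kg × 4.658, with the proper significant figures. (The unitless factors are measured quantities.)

97.636 × 38.4 = 3749.2224 → 3.75 × 10^3 kg (3 s.f., last digit at the 10^1 place).
955.567 × 4.658 = 4451.031086 → 4451 kg (4 s.f., last digit at the 10^0 place).
Sum: 8200.253486 kg; keep the coarser place, 10^1.
Result: 8.20 × 10^3 kg.

8.20 × 10^3 kg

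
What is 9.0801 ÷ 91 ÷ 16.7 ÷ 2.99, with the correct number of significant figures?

0.0020

9.0801 ÷ 91 ÷ 16.7 ÷ 2.99 = 0.00199830410112…
Multiplication/division keeps the fewest significant figures: 9.0801 → 5 s.f., 91 → 2 s.f., 16.7 → 3 s.f., 2.99 → 3 s.f.; limit is 2.
Rounded to 2 significant figures: 0.0020.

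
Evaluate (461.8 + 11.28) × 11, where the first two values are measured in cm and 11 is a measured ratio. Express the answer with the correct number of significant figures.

461.8 cm + 11.28 cm = 473.08 cm; the sum is limited to 1 decimal place (4 s.f.).
Carrying full precision, 473.08 × 11 = 5203.88 cm; 11 has 2 s.f., so the result keeps min(4, 2) = 2 s.f.
Rounded to 2 significant figures: 5.2 × 10³ cm.

5.2 × 10³ cm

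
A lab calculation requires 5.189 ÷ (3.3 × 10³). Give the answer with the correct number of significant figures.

5.189 ÷ (3.3 × 10³) = 0.00157242424242…
Multiplication/division keeps the fewest significant figures: 5.189 → 4 s.f., 3.3 × 10³ → 2 s.f.; limit is 2.
Rounded to 2 significant figures: 0.0016.

0.0016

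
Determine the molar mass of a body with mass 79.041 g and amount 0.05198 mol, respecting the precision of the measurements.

molar mass = 79.041 g ÷ 0.05198 mol = 1520.60407849… g/mol.
79.041 has 5 significant figures; 0.05198 has 4.
Division/multiplication keeps the fewest: 4 significant figures.
Rounded: 1521 g/mol.

1521 g/mol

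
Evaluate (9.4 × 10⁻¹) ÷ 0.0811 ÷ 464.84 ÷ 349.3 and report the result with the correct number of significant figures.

7.1 × 10⁻⁵

(9.4 × 10⁻¹) ÷ 0.0811 ÷ 464.84 ÷ 349.3 = 0.0000713846642556…
Multiplication/division keeps the fewest significant figures: 9.4 × 10⁻¹ → 2 s.f., 0.0811 → 3 s.f., 464.84 → 5 s.f., 349.3 → 4 s.f.; limit is 2.
Rounded to 2 significant figures: 7.1 × 10⁻⁵.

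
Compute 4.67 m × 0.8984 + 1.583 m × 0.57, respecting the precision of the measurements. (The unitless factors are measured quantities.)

4.67 × 0.8984 = 4.195528 → 4.20 m (3 s.f., last digit at the 10^-2 place).
1.583 × 0.57 = 0.90231 → 0.90 m (2 s.f., last digit at the 10^-2 place).
Sum: 5.097838 m; keep the coarser place, 10^-2.
Result: 5.10 m.

5.10 m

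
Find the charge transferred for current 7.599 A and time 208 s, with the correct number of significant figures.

charge transferred = 7.599 A × 208 s = 1580.592 C.
7.599 has 4 significant figures; 208 has 3.
Division/multiplication keeps the fewest: 3 significant figures.
Rounded: 1.58 × 10³ C.

1.58 × 10³ C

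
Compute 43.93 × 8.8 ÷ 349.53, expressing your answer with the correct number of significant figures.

43.93 × 8.8 ÷ 349.53 = 1.10601092896…
Multiplication/division keeps the fewest significant figures: 43.93 → 4 s.f., 8.8 → 2 s.f., 349.53 → 5 s.f.; limit is 2.
Rounded to 2 significant figures: 1.1.

1.1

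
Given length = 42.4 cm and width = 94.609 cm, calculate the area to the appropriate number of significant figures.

4.01 × 10^3 cm²

area = 42.4 cm × 94.609 cm = 4011.4216 cm².
42.4 has 3 significant figures; 94.609 has 5.
Division/multiplication keeps the fewest: 3 significant figures.
Rounded: 4.01 × 10^3 cm².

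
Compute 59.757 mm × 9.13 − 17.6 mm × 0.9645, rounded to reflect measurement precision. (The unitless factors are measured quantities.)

59.757 × 9.13 = 545.58141 → 546 mm (3 s.f., last digit at the 10^0 place).
17.6 × 0.9645 = 16.9752 → 17.0 mm (3 s.f., last digit at the 10^-1 place).
Difference: 528.60621 mm; keep the coarser place, 10^0.
Result: 529 mm.

529 mm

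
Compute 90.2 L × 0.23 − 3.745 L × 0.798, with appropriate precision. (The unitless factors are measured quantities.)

90.2 × 0.23 = 20.746 → 21 L (2 s.f., last digit at the 10^0 place).
3.745 × 0.798 = 2.98851 → 2.99 L (3 s.f., last digit at the 10^-2 place).
Difference: 17.75749 L; keep the coarser place, 10^0.
Result: 18 L.

18 L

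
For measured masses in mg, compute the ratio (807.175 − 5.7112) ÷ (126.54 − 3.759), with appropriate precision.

807.175 − 5.7112 = 801.4638, limited to 3 d.p. → 6 s.f.; 126.54 − 3.759 = 122.781, limited to 2 d.p. → 5 s.f.
Carrying full precision, 801.4638 ÷ 122.781 = 6.52758814475…; keep min(6, 5) = 5 s.f.
Rounded to 5 significant figures: 6.5276.

6.5276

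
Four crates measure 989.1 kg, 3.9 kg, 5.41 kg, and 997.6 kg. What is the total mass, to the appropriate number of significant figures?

1996.0 kg

989.1 kg + 3.9 kg + 5.41 kg + 997.6 kg = 1996.01 kg.
Addition/subtraction keeps the fewest decimal places: 989.1 → 1 decimal place, 3.9 → 1 decimal place, 5.41 → 2 decimal places, 997.6 → 1 decimal place; limit is 1.
Rounded to 1 decimal place: 1996.0 kg.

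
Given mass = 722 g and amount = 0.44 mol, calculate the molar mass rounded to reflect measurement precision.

1.6 × 10^3 g/mol

molar mass = 722 g ÷ 0.44 mol = 1640.90909091… g/mol.
722 has 3 significant figures; 0.44 has 2.
Division/multiplication keeps the fewest: 2 significant figures.
Rounded: 1.6 × 10^3 g/mol.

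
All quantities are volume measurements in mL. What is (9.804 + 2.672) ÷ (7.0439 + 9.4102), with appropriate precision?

0.75823

9.804 + 2.672 = 12.476, limited to 3 d.p. → 5 s.f.; 7.0439 + 9.4102 = 16.4541, limited to 4 d.p. → 6 s.f.
Carrying full precision, 12.476 ÷ 16.4541 = 0.758230471433…; keep min(5, 6) = 5 s.f.
Rounded to 5 significant figures: 0.75823.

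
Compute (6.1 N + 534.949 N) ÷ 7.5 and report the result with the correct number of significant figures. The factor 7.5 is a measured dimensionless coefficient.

6.1 N + 534.949 N = 541.049 N; the sum is limited to 1 decimal place (4 s.f.).
Carrying full precision, 541.049 ÷ 7.5 = 72.1398666667… N; 7.5 has 2 s.f., so the result keeps min(4, 2) = 2 s.f.
Rounded to 2 significant figures: 72 N.

72 N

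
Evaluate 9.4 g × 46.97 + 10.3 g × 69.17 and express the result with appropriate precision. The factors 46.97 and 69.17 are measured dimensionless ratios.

9.4 × 46.97 = 441.518 → 4.4 × 10^2 g (2 s.f., last digit at the 10^1 place).
10.3 × 69.17 = 712.451 → 7.12 × 10^2 g (3 s.f., last digit at the 10^0 place).
Sum: 1153.969 g; keep the coarser place, 10^1.
Result: 1.15 × 10^3 g.

1.15 × 10^3 g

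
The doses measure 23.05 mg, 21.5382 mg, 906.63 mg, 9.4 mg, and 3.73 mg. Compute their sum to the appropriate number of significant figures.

964.3 mg

23.05 mg + 21.5382 mg + 906.63 mg + 9.4 mg + 3.73 mg = 964.3482 mg.
Addition/subtraction keeps the fewest decimal places: 23.05 → 2 decimal places, 21.5382 → 4 decimal places, 906.63 → 2 decimal places, 9.4 → 1 decimal place, 3.73 → 2 decimal places; limit is 1.
Rounded to 1 decimal place: 964.3 mg.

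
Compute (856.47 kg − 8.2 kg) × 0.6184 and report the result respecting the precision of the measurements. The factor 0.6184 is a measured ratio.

524.6 kg

856.47 kg − 8.2 kg = 848.27 kg; the difference is limited to 1 decimal place (4 s.f.).
Carrying full precision, 848.27 × 0.6184 = 524.570168 kg; 0.6184 has 4 s.f., so the result keeps min(4, 4) = 4 s.f.
Rounded to 4 significant figures: 524.6 kg.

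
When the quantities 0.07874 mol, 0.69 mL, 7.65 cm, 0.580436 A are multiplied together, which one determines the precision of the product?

0.69 mL

0.07874 mol → 4 s.f.; 0.69 mL → 2 s.f.; 7.65 cm → 3 s.f.; 0.580436 A → 6 s.f.
The fewest is 2 significant figures, from 0.69 mL.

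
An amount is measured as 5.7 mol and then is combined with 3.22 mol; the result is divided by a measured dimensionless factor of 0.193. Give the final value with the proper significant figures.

46 mol

5.7 mol + 3.22 mol = 8.92 mol; the sum is limited to 1 decimal place (2 s.f.).
Carrying full precision, 8.92 ÷ 0.193 = 46.2176165803… mol; 0.193 has 3 s.f., so the result keeps min(2, 3) = 2 s.f.
Rounded to 2 significant figures: 46 mol.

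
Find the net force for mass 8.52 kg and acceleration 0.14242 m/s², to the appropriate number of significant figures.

1.21 N

net force = 8.52 kg × 0.14242 m/s² = 1.2134184 N.
8.52 has 3 significant figures; 0.14242 has 5.
Division/multiplication keeps the fewest: 3 significant figures.
Rounded: 1.21 N.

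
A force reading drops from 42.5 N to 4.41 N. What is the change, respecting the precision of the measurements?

38.1 N

42.5 N − 4.41 N = 38.09 N.
Addition/subtraction keeps the fewest decimal places: 42.5 → 1 decimal place, 4.41 → 2 decimal places; limit is 1.
Rounded to 1 decimal place: 38.1 N.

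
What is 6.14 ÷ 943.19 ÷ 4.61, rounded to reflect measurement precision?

6.14 ÷ 943.19 ÷ 4.61 = 0.00141210912089…
Multiplication/division keeps the fewest significant figures: 6.14 → 3 s.f., 943.19 → 5 s.f., 4.61 → 3 s.f.; limit is 3.
Rounded to 3 significant figures: 0.00141.

0.00141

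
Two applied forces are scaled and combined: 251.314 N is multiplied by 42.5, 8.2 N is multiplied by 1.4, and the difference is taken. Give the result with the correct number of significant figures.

251.314 × 42.5 = 10680.845 → 1.07 × 10^4 N (3 s.f., last digit at the 10^2 place).
8.2 × 1.4 = 11.48 → 11 N (2 s.f., last digit at the 10^0 place).
Difference: 10669.365 N; keep the coarser place, 10^2.
Result: 1.07 × 10^4 N.

1.07 × 10^4 N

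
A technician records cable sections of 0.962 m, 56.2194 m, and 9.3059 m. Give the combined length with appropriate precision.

0.962 m + 56.2194 m + 9.3059 m = 66.4873 m.
Addition/subtraction keeps the fewest decimal places: 0.962 → 3 decimal places, 56.2194 → 4 decimal places, 9.3059 → 4 decimal places; limit is 3.
Rounded to 3 decimal places: 66.487 m.

66.487 m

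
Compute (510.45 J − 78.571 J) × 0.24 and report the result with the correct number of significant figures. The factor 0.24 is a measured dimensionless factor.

1.0 × 10^2 J

510.45 J − 78.571 J = 431.879 J; the difference is limited to 2 decimal places (5 s.f.).
Carrying full precision, 431.879 × 0.24 = 103.65096 J; 0.24 has 2 s.f., so the result keeps min(5, 2) = 2 s.f.
Rounded to 2 significant figures: 1.0 × 10^2 J.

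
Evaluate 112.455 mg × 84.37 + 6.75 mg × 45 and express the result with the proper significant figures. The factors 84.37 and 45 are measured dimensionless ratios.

112.455 × 84.37 = 9487.82835 → 9.488 × 10^3 mg (4 s.f., last digit at the 10^0 place).
6.75 × 45 = 303.75 → 3.0 × 10^2 mg (2 s.f., last digit at the 10^1 place).
Sum: 9791.57835 mg; keep the coarser place, 10^1.
Result: 9.79 × 10^3 mg.

9.79 × 10^3 mg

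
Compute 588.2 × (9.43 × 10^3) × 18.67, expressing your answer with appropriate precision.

1.04 × 10^8

588.2 × (9.43 × 10^3) × 18.67 = 103557374.42
Multiplication/division keeps the fewest significant figures: 588.2 → 4 s.f., 9.43 × 10^3 → 3 s.f., 18.67 → 4 s.f.; limit is 3.
Rounded to 3 significant figures: 1.04 × 10^8.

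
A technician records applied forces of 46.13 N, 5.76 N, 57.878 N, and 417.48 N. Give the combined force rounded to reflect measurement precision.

527.25 N

46.13 N + 5.76 N + 57.878 N + 417.48 N = 527.248 N.
Addition/subtraction keeps the fewest decimal places: 46.13 → 2 decimal places, 5.76 → 2 decimal places, 57.878 → 3 decimal places, 417.48 → 2 decimal places; limit is 2.
Rounded to 2 decimal places: 527.25 N.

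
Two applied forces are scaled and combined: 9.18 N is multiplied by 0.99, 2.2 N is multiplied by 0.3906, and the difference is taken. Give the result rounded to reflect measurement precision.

9.18 × 0.99 = 9.0882 → 9.1 N (2 s.f., last digit at the 10^-1 place).
2.2 × 0.3906 = 0.85932 → 0.86 N (2 s.f., last digit at the 10^-2 place).
Difference: 8.22888 N; keep the coarser place, 10^-1.
Result: 8.2 N.

8.2 N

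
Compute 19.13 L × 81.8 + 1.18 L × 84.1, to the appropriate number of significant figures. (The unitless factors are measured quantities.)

19.13 × 81.8 = 1564.834 → 1.56 × 10^3 L (3 s.f., last digit at the 10^1 place).
1.18 × 84.1 = 99.238 → 99.2 L (3 s.f., last digit at the 10^-1 place).
Sum: 1664.072 L; keep the coarser place, 10^1.
Result: 1.66 × 10^3 L.

1.66 × 10^3 L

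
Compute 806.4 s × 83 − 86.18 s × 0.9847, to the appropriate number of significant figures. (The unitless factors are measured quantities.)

806.4 × 83 = 66931.2 → 6.7 × 10^4 s (2 s.f., last digit at the 10^3 place).
86.18 × 0.9847 = 84.861446 → 84.86 s (4 s.f., last digit at the 10^-2 place).
Difference: 66846.338554 s; keep the coarser place, 10^3.
Result: 6.7 × 10^4 s.

6.7 × 10^4 s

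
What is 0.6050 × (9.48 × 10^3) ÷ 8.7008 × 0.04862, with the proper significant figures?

32.0

0.6050 × (9.48 × 10^3) ÷ 8.7008 × 0.04862 = 32.0493687937…
Multiplication/division keeps the fewest significant figures: 0.6050 → 4 s.f., 9.48 × 10^3 → 3 s.f., 8.7008 → 5 s.f., 0.04862 → 4 s.f.; limit is 3.
Rounded to 3 significant figures: 32.0.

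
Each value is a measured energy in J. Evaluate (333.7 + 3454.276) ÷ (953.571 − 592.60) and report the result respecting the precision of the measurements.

333.7 + 3454.276 = 3787.976, limited to 1 d.p. → 5 s.f.; 953.571 − 592.60 = 360.971, limited to 2 d.p. → 5 s.f.
Carrying full precision, 3787.976 ÷ 360.971 = 10.4938513066…; keep min(5, 5) = 5 s.f.
Rounded to 5 significant figures: 10.494.

10.494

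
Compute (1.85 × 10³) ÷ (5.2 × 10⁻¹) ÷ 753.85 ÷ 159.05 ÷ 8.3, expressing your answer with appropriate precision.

0.0036

(1.85 × 10³) ÷ (5.2 × 10⁻¹) ÷ 753.85 ÷ 159.05 ÷ 8.3 = 0.00357496405746…
Multiplication/division keeps the fewest significant figures: 1.85 × 10³ → 3 s.f., 5.2 × 10⁻¹ → 2 s.f., 753.85 → 5 s.f., 159.05 → 5 s.f., 8.3 → 2 s.f.; limit is 2.
Rounded to 2 significant figures: 0.0036.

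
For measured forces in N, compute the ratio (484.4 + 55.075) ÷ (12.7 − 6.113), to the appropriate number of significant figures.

82

484.4 + 55.075 = 539.475, limited to 1 d.p. → 4 s.f.; 12.7 − 6.113 = 6.587, limited to 1 d.p. → 2 s.f.
Carrying full precision, 539.475 ÷ 6.587 = 81.8999544557…; keep min(4, 2) = 2 s.f.
Rounded to 2 significant figures: 82.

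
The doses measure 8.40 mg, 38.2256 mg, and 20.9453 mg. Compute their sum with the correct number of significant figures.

8.40 mg + 38.2256 mg + 20.9453 mg = 67.5709 mg.
Addition/subtraction keeps the fewest decimal places: 8.40 → 2 decimal places, 38.2256 → 4 decimal places, 20.9453 → 4 decimal places; limit is 2.
Rounded to 2 decimal places: 67.57 mg.

67.57 mg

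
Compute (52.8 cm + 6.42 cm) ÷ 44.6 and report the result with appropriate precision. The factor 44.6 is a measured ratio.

1.33 cm

52.8 cm + 6.42 cm = 59.22 cm; the sum is limited to 1 decimal place (3 s.f.).
Carrying full precision, 59.22 ÷ 44.6 = 1.32780269058… cm; 44.6 has 3 s.f., so the result keeps min(3, 3) = 3 s.f.
Rounded to 3 significant figures: 1.33 cm.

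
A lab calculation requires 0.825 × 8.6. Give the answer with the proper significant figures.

7.1

0.825 × 8.6 = 7.095
Multiplication/division keeps the fewest significant figures: 0.825 → 3 s.f., 8.6 → 2 s.f.; limit is 2.
Rounded to 2 significant figures: 7.1.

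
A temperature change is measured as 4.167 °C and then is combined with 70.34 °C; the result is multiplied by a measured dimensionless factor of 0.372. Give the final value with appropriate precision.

27.7 °C

4.167 °C + 70.34 °C = 74.507 °C; the sum is limited to 2 decimal places (4 s.f.).
Carrying full precision, 74.507 × 0.372 = 27.716604 °C; 0.372 has 3 s.f., so the result keeps min(4, 3) = 3 s.f.
Rounded to 3 significant figures: 27.7 °C.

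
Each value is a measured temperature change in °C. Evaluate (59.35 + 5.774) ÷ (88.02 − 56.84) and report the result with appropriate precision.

59.35 + 5.774 = 65.124, limited to 2 d.p. → 4 s.f.; 88.02 − 56.84 = 31.18, limited to 2 d.p. → 4 s.f.
Carrying full precision, 65.124 ÷ 31.18 = 2.08864656831…; keep min(4, 4) = 4 s.f.
Rounded to 4 significant figures: 2.089.

2.089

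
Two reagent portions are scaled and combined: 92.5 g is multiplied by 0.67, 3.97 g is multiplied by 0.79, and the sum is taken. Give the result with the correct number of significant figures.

65 g

92.5 × 0.67 = 61.975 → 62 g (2 s.f., last digit at the 10^0 place).
3.97 × 0.79 = 3.1363 → 3.1 g (2 s.f., last digit at the 10^-1 place).
Sum: 65.1113 g; keep the coarser place, 10^0.
Result: 65 g.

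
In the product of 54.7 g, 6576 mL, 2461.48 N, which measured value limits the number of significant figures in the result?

54.7 g

54.7 g → 3 s.f.; 6576 mL → 4 s.f.; 2461.48 N → 6 s.f.
The fewest is 3 significant figures, from 54.7 g.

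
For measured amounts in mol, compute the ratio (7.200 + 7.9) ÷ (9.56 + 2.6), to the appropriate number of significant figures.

7.200 + 7.9 = 15.100, limited to 1 d.p. → 3 s.f.; 9.56 + 2.6 = 12.16, limited to 1 d.p. → 3 s.f.
Carrying full precision, 15.100 ÷ 12.16 = 1.24177631579…; keep min(3, 3) = 3 s.f.
Rounded to 3 significant figures: 1.24.

1.24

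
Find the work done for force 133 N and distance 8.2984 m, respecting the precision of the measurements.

work done = 133 N × 8.2984 m = 1103.6872 J.
133 has 3 significant figures; 8.2984 has 5.
Division/multiplication keeps the fewest: 3 significant figures.
Rounded: 1.10 × 10³ J.

1.10 × 10³ J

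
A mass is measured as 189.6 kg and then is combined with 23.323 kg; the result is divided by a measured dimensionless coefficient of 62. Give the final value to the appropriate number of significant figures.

3.4 kg

189.6 kg + 23.323 kg = 212.923 kg; the sum is limited to 1 decimal place (4 s.f.).
Carrying full precision, 212.923 ÷ 62 = 3.43424193548… kg; 62 has 2 s.f., so the result keeps min(4, 2) = 2 s.f.
Rounded to 2 significant figures: 3.4 kg.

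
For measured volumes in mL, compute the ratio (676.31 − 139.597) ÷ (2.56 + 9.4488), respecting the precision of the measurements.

676.31 − 139.597 = 536.713, limited to 2 d.p. → 5 s.f.; 2.56 + 9.4488 = 12.0088, limited to 2 d.p. → 4 s.f.
Carrying full precision, 536.713 ÷ 12.0088 = 44.6933082406…; keep min(5, 4) = 4 s.f.
Rounded to 4 significant figures: 44.69.

44.69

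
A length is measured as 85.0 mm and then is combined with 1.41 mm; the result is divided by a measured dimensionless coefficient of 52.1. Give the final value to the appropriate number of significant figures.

85.0 mm + 1.41 mm = 86.41 mm; the sum is limited to 1 decimal place (3 s.f.).
Carrying full precision, 86.41 ÷ 52.1 = 1.65854126679… mm; 52.1 has 3 s.f., so the result keeps min(3, 3) = 3 s.f.
Rounded to 3 significant figures: 1.66 mm.

1.66 mm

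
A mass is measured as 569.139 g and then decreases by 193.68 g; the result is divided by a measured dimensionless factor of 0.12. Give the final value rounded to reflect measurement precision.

569.139 g − 193.68 g = 375.459 g; the difference is limited to 2 decimal places (5 s.f.).
Carrying full precision, 375.459 ÷ 0.12 = 3128.825 g; 0.12 has 2 s.f., so the result keeps min(5, 2) = 2 s.f.
Rounded to 2 significant figures: 3.1 × 10^3 g.

3.1 × 10^3 g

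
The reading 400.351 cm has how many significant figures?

6

400.351: zeros between nonzero digits are significant.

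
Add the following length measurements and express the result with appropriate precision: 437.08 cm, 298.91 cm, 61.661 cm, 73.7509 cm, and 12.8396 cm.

8.8424 × 10^2 cm

437.08 cm + 298.91 cm + 61.661 cm + 73.7509 cm + 12.8396 cm = 884.2415 cm.
Addition/subtraction keeps the fewest decimal places: 437.08 → 2 decimal places, 298.91 → 2 decimal places, 61.661 → 3 decimal places, 73.7509 → 4 decimal places, 12.8396 → 4 decimal places; limit is 2.
Rounded to 2 decimal places: 8.8424 × 10^2 cm.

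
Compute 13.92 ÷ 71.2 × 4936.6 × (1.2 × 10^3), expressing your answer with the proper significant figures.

13.92 ÷ 71.2 × 4936.6 × (1.2 × 10^3) = 1158159.64045…
Multiplication/division keeps the fewest significant figures: 13.92 → 4 s.f., 71.2 → 3 s.f., 4936.6 → 5 s.f., 1.2 × 10^3 → 2 s.f.; limit is 2.
Rounded to 2 significant figures: 1.2 × 10^6.

1.2 × 10^6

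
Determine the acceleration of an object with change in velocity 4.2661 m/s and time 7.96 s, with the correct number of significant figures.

acceleration = 4.2661 m/s ÷ 7.96 s = 0.535942211055… m/s².
4.2661 has 5 significant figures; 7.96 has 3.
Division/multiplication keeps the fewest: 3 significant figures.
Rounded: 0.536 m/s².

0.536 m/s²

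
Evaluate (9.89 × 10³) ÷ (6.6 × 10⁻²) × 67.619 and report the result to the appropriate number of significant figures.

1.0 × 10⁷

(9.89 × 10³) ÷ (6.6 × 10⁻²) × 67.619 = 10132604.697…
Multiplication/division keeps the fewest significant figures: 9.89 × 10³ → 3 s.f., 6.6 × 10⁻² → 2 s.f., 67.619 → 5 s.f.; limit is 2.
Rounded to 2 significant figures: 1.0 × 10⁷.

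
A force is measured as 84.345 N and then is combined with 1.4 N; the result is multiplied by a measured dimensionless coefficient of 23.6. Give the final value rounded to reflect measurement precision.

84.345 N + 1.4 N = 85.745 N; the sum is limited to 1 decimal place (3 s.f.).
Carrying full precision, 85.745 × 23.6 = 2023.582 N; 23.6 has 3 s.f., so the result keeps min(3, 3) = 3 s.f.
Rounded to 3 significant figures: 2.02 × 10^3 N.

2.02 × 10^3 N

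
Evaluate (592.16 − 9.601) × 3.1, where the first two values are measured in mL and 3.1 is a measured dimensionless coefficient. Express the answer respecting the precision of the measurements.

592.16 mL − 9.601 mL = 582.559 mL; the difference is limited to 2 decimal places (5 s.f.).
Carrying full precision, 582.559 × 3.1 = 1805.9329 mL; 3.1 has 2 s.f., so the result keeps min(5, 2) = 2 s.f.
Rounded to 2 significant figures: 1.8 × 10³ mL.

1.8 × 10³ mL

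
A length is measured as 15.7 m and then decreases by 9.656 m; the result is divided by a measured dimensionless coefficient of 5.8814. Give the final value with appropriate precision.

1.0 m

15.7 m − 9.656 m = 6.044 m; the difference is limited to 1 decimal place (2 s.f.).
Carrying full precision, 6.044 ÷ 5.8814 = 1.02764647873… m; 5.8814 has 5 s.f., so the result keeps min(2, 5) = 2 s.f.
Rounded to 2 significant figures: 1.0 m.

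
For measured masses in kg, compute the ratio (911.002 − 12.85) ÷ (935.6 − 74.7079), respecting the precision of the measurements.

1.043

911.002 − 12.85 = 898.152, limited to 2 d.p. → 5 s.f.; 935.6 − 74.7079 = 860.8921, limited to 1 d.p. → 4 s.f.
Carrying full precision, 898.152 ÷ 860.8921 = 1.04328056907…; keep min(5, 4) = 4 s.f.
Rounded to 4 significant figures: 1.043.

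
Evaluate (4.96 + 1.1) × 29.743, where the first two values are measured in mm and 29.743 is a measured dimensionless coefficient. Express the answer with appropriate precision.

1.8 × 10^2 mm

4.96 mm + 1.1 mm = 6.06 mm; the sum is limited to 1 decimal place (2 s.f.).
Carrying full precision, 6.06 × 29.743 = 180.24258 mm; 29.743 has 5 s.f., so the result keeps min(2, 5) = 2 s.f.
Rounded to 2 significant figures: 1.8 × 10^2 mm.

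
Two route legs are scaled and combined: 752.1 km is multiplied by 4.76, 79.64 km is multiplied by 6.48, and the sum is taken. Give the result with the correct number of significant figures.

752.1 × 4.76 = 3579.996 → 3.58 × 10^3 km (3 s.f., last digit at the 10^1 place).
79.64 × 6.48 = 516.0672 → 5.16 × 10^2 km (3 s.f., last digit at the 10^0 place).
Sum: 4096.0632 km; keep the coarser place, 10^1.
Result: 4.10 × 10^3 km.

4.10 × 10^3 km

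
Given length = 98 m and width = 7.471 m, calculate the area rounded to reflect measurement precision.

area = 98 m × 7.471 m = 732.158 m².
98 has 2 significant figures; 7.471 has 4.
Division/multiplication keeps the fewest: 2 significant figures.
Rounded: 7.3 × 10² m².

7.3 × 10² m²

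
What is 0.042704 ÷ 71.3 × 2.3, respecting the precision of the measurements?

0.0014

0.042704 ÷ 71.3 × 2.3 = 0.0013775483871…
Multiplication/division keeps the fewest significant figures: 0.042704 → 5 s.f., 71.3 → 3 s.f., 2.3 → 2 s.f.; limit is 2.
Rounded to 2 significant figures: 0.0014.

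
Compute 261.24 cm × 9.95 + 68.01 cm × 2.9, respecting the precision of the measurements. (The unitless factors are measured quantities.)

2.80 × 10³ cm

261.24 × 9.95 = 2599.338 → 2.60 × 10³ cm (3 s.f., last digit at the 10^1 place).
68.01 × 2.9 = 197.229 → 2.0 × 10² cm (2 s.f., last digit at the 10^1 place).
Sum: 2796.567 cm; keep the coarser place, 10^1.
Result: 2.80 × 10³ cm.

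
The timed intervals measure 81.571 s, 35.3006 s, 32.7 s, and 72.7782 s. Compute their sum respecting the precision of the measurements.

81.571 s + 35.3006 s + 32.7 s + 72.7782 s = 222.3498 s.
Addition/subtraction keeps the fewest decimal places: 81.571 → 3 decimal places, 35.3006 → 4 decimal places, 32.7 → 1 decimal place, 72.7782 → 4 decimal places; limit is 1.
Rounded to 1 decimal place: 2.223 × 10² s.

2.223 × 10² s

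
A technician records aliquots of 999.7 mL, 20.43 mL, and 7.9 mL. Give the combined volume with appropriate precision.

1028.0 mL

999.7 mL + 20.43 mL + 7.9 mL = 1028.03 mL.
Addition/subtraction keeps the fewest decimal places: 999.7 → 1 decimal place, 20.43 → 2 decimal places, 7.9 → 1 decimal place; limit is 1.
Rounded to 1 decimal place: 1028.0 mL.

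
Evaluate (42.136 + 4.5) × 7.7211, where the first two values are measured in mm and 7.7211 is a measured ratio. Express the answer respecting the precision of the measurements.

42.136 mm + 4.5 mm = 46.636 mm; the sum is limited to 1 decimal place (3 s.f.).
Carrying full precision, 46.636 × 7.7211 = 360.0812196 mm; 7.7211 has 5 s.f., so the result keeps min(3, 5) = 3 s.f.
Rounded to 3 significant figures: 3.60 × 10^2 mm.

3.60 × 10^2 mm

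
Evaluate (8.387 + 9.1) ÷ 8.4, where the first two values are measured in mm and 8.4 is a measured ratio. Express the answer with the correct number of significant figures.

2.1 mm

8.387 mm + 9.1 mm = 17.487 mm; the sum is limited to 1 decimal place (3 s.f.).
Carrying full precision, 17.487 ÷ 8.4 = 2.08178571429… mm; 8.4 has 2 s.f., so the result keeps min(3, 2) = 2 s.f.
Rounded to 2 significant figures: 2.1 mm.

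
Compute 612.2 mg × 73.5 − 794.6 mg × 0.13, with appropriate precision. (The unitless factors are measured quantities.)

612.2 × 73.5 = 44996.7 → 4.50 × 10^4 mg (3 s.f., last digit at the 10^2 place).
794.6 × 0.13 = 103.298 → 1.0 × 10^2 mg (2 s.f., last digit at the 10^1 place).
Difference: 44893.402 mg; keep the coarser place, 10^2.
Result: 4.49 × 10^4 mg.

4.49 × 10^4 mg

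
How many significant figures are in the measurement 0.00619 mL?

0.00619: leading zeros are not significant.

3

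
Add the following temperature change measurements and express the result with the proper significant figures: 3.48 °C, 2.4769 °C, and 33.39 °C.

3.48 °C + 2.4769 °C + 33.39 °C = 39.3469 °C.
Addition/subtraction keeps the fewest decimal places: 3.48 → 2 decimal places, 2.4769 → 4 decimal places, 33.39 → 2 decimal places; limit is 2.
Rounded to 2 decimal places: 39.35 °C.

39.35 °C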